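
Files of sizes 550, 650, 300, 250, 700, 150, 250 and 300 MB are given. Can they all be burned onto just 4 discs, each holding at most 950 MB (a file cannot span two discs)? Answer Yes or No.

Yes

A valid assignment using 4 discs:
  disc 1: 700 + 250 = 950
  disc 2: 650 + 300 = 950
  disc 3: 550 + 300 = 850
  disc 4: 250 + 150 = 400
Every load is within 950 MB, so 4 discs suffice.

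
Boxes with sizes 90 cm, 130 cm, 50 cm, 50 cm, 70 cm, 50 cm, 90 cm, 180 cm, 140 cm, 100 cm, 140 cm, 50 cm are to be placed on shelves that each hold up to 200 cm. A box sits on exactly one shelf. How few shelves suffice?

6

Total = 180 + 140 + 140 + 130 + 100 + 90 + 90 + 70 + 50 + 50 + 50 + 50 = 1140 cm.
Lower bound: ⌈1140/200⌉ = 6 shelves.
A packing using 6 shelves:
  shelf 1: 180 = 180
  shelf 2: 140 + 50 = 190
  shelf 3: 140 + 50 = 190
  shelf 4: 130 + 70 = 200
  shelf 5: 100 + 90 = 190
  shelf 6: 90 + 50 + 50 = 190
This matches the lower bound, so 6 is optimal.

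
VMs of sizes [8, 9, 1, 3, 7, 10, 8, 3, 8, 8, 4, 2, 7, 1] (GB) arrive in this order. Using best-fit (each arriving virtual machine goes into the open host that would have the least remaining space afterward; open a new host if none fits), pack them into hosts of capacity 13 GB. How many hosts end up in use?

8

  8 → host 1 (new)  [load 8/13]
  9 → host 2 (new)  [load 9/13]
  1 → host 2  [load 10/13]
  3 → host 2  [load 13/13]
  7 → host 3 (new)  [load 7/13]
  10 → host 4 (new)  [load 10/13]
  8 → host 5 (new)  [load 8/13]
  3 → host 4  [load 13/13]
  8 → host 6 (new)  [load 8/13]
  8 → host 7 (new)  [load 8/13]
  4 → host 1  [load 12/13]
  2 → host 5  [load 10/13]
  7 → host 8 (new)  [load 7/13]
  1 → host 1  [load 13/13]
8 hosts opened.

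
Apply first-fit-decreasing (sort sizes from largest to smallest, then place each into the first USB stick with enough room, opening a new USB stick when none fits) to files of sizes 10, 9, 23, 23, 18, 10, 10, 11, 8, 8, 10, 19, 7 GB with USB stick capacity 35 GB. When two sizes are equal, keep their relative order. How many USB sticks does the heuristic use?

5

Sorted descending: 23, 23, 19, 18, 11, 10, 10, 10, 10, 9, 8, 8, 7.
  23 → USB stick 1 (new)  [load 23/35]
  23 → USB stick 2 (new)  [load 23/35]
  19 → USB stick 3 (new)  [load 19/35]
  18 → USB stick 4 (new)  [load 18/35]
  11 → USB stick 1  [load 34/35]
  10 → USB stick 2  [load 33/35]
  10 → USB stick 3  [load 29/35]
  10 → USB stick 4  [load 28/35]
  10 → USB stick 5 (new)  [load 10/35]
  9 → USB stick 5  [load 19/35]
  8 → USB stick 5  [load 27/35]
  8 → USB stick 5  [load 35/35]
  7 → USB stick 4  [load 35/35]
5 USB sticks opened.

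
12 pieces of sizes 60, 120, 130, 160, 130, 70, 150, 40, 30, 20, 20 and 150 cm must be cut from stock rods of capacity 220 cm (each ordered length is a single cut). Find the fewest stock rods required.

6

Total = 160 + 150 + 150 + 130 + 130 + 120 + 70 + 60 + 40 + 30 + 20 + 20 = 1080 cm.
Lower bound: ⌈1080/220⌉ = 5 stock rods.
Also, 6 pieces each exceed 110 cm, and no two of those can share a stock rod, so at least 6 stock rods are needed.
A packing using 6 stock rods:
  stock rod 1: 160 + 60 = 220
  stock rod 2: 150 + 70 = 220
  stock rod 3: 150 + 40 + 30 = 220
  stock rod 4: 130 + 20 + 20 = 170
  stock rod 5: 130 = 130
  stock rod 6: 120 = 120
This matches the lower bound, so 6 is optimal.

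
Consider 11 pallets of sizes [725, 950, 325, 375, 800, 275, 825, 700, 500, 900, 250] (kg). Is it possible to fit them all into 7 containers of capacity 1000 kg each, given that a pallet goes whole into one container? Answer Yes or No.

Total = 6625 kg; ⌈6625/1000⌉ = 7.
The bound of 7 does not rule out 7, but exhaustive search shows no assignment into 7 containers of capacity 1000 kg exists — the minimum is 8.

No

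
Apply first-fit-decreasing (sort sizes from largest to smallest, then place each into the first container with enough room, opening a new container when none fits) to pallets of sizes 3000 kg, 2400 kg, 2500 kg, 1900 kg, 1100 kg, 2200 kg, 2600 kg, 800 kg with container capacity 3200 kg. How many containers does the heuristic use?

6

Sorted descending: 3000, 2600, 2500, 2400, 2200, 1900, 1100, 800.
  3000 → container 1 (new)  [load 3000/3200]
  2600 → container 2 (new)  [load 2600/3200]
  2500 → container 3 (new)  [load 2500/3200]
  2400 → container 4 (new)  [load 2400/3200]
  2200 → container 5 (new)  [load 2200/3200]
  1900 → container 6 (new)  [load 1900/3200]
  1100 → container 6  [load 3000/3200]
  800 → container 4  [load 3200/3200]
6 containers opened.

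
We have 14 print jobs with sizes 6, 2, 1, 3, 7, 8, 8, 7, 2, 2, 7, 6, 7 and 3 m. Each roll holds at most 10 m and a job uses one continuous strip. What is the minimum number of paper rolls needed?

Total = 8 + 8 + 7 + 7 + 7 + 7 + 6 + 6 + 3 + 3 + 2 + 2 + 2 + 1 = 69 m.
Lower bound: ⌈69/10⌉ = 7 paper rolls.
Also, 8 print jobs each exceed 5 m, and no two of those can share a roll, so at least 8 paper rolls are needed.
A packing using 8 paper rolls:
  roll 1: 8 + 2 = 10
  roll 2: 8 + 2 = 10
  roll 3: 7 + 3 = 10
  roll 4: 7 + 3 = 10
  roll 5: 7 + 2 + 1 = 10
  roll 6: 7 = 7
  roll 7: 6 = 6
  roll 8: 6 = 6
This matches the lower bound, so 8 is optimal.

8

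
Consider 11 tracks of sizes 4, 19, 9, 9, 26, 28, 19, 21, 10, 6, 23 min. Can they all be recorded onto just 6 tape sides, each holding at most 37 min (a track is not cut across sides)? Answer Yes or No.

Yes

A valid assignment using 6 tape sides:
  side 1: 28 + 9 = 37
  side 2: 26 + 10 = 36
  side 3: 23 + 9 + 4 = 36
  side 4: 21 + 6 = 27
  side 5: 19 = 19
  side 6: 19 = 19
Every load is within 37 min, so 6 tape sides suffice.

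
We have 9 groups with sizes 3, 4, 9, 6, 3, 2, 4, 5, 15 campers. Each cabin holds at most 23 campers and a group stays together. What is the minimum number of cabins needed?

Total = 15 + 9 + 6 + 5 + 4 + 4 + 3 + 3 + 2 = 51 campers.
Lower bound: ⌈51/23⌉ = 3 cabins.
A packing using 3 cabins:
  cabin 1: 15 + 6 + 2 = 23
  cabin 2: 9 + 5 + 4 + 4 = 22
  cabin 3: 3 + 3 = 6
This matches the lower bound, so 3 is optimal.

3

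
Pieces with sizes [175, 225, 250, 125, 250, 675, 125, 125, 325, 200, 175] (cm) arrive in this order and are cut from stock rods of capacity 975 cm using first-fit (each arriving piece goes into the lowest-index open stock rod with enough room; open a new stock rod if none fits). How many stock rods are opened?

  175 → stock rod 1 (new)  [load 175/975]
  225 → stock rod 1  [load 400/975]
  250 → stock rod 1  [load 650/975]
  125 → stock rod 1  [load 775/975]
  250 → stock rod 2 (new)  [load 250/975]
  675 → stock rod 2  [load 925/975]
  125 → stock rod 1  [load 900/975]
  125 → stock rod 3 (new)  [load 125/975]
  325 → stock rod 3  [load 450/975]
  200 → stock rod 3  [load 650/975]
  175 → stock rod 3  [load 825/975]
3 stock rods opened.

3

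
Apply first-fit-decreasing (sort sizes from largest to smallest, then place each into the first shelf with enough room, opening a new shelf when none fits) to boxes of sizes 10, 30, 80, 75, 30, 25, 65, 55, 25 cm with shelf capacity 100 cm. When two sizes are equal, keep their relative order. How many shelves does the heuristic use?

5

Sorted descending: 80, 75, 65, 55, 30, 30, 25, 25, 10.
  80 → shelf 1 (new)  [load 80/100]
  75 → shelf 2 (new)  [load 75/100]
  65 → shelf 3 (new)  [load 65/100]
  55 → shelf 4 (new)  [load 55/100]
  30 → shelf 3  [load 95/100]
  30 → shelf 4  [load 85/100]
  25 → shelf 2  [load 100/100]
  25 → shelf 5 (new)  [load 25/100]
  10 → shelf 1  [load 90/100]
5 shelves opened.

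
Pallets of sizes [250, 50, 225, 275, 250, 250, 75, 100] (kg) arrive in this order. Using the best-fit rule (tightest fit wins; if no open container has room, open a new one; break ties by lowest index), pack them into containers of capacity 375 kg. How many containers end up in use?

  250 → container 1 (new)  [load 250/375]
  50 → container 1  [load 300/375]
  225 → container 2 (new)  [load 225/375]
  275 → container 3 (new)  [load 275/375]
  250 → container 4 (new)  [load 250/375]
  250 → container 5 (new)  [load 250/375]
  75 → container 1  [load 375/375]
  100 → container 3  [load 375/375]
5 containers opened.

5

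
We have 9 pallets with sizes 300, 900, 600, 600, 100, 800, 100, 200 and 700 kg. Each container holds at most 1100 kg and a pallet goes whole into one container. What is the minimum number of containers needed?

5

Total = 900 + 800 + 700 + 600 + 600 + 300 + 200 + 100 + 100 = 4300 kg.
Lower bound: ⌈4300/1100⌉ = 4 containers.
Also, 5 pallets each exceed 550 kg, and no two of those can share a container, so at least 5 containers are needed.
A packing using 5 containers:
  container 1: 900 + 200 = 1100
  container 2: 800 + 300 = 1100
  container 3: 700 + 100 + 100 = 900
  container 4: 600 = 600
  container 5: 600 = 600
This matches the lower bound, so 5 is optimal.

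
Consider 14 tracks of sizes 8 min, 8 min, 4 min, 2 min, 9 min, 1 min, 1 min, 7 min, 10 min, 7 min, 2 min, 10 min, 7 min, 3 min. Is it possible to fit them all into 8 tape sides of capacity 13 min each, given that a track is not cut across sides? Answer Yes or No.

A valid assignment using 8 tape sides:
  side 1: 10 + 3 = 13
  side 2: 10 + 2 + 1 = 13
  side 3: 9 + 4 = 13
  side 4: 8 + 2 + 1 = 11
  side 5: 8 = 8
  side 6: 7 = 7
  side 7: 7 = 7
  side 8: 7 = 7
Every load is within 13 min, so 8 tape sides suffice.

Yes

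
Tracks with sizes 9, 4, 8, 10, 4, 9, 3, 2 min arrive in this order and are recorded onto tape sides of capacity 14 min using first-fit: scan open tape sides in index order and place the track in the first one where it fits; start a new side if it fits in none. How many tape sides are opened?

4

  9 → side 1 (new)  [load 9/14]
  4 → side 1  [load 13/14]
  8 → side 2 (new)  [load 8/14]
  10 → side 3 (new)  [load 10/14]
  4 → side 2  [load 12/14]
  9 → side 4 (new)  [load 9/14]
  3 → side 3  [load 13/14]
  2 → side 2  [load 14/14]
4 tape sides opened.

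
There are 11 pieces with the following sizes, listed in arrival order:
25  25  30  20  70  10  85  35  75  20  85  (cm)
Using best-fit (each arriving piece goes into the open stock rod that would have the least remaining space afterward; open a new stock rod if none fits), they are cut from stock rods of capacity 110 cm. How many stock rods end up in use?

  25 → stock rod 1 (new)  [load 25/110]
  25 → stock rod 1  [load 50/110]
  30 → stock rod 1  [load 80/110]
  20 → stock rod 1  [load 100/110]
  70 → stock rod 2 (new)  [load 70/110]
  10 → stock rod 1  [load 110/110]
  85 → stock rod 3 (new)  [load 85/110]
  35 → stock rod 2  [load 105/110]
  75 → stock rod 4 (new)  [load 75/110]
  20 → stock rod 3  [load 105/110]
  85 → stock rod 5 (new)  [load 85/110]
5 stock rods opened.

5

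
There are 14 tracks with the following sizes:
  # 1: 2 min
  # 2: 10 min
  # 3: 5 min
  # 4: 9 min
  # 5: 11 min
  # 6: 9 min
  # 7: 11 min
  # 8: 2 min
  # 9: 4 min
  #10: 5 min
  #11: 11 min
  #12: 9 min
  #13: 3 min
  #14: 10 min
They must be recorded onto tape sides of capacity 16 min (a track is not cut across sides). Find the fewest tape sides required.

8

Total = 11 + 11 + 11 + 10 + 10 + 9 + 9 + 9 + 5 + 5 + 4 + 3 + 2 + 2 = 101 min.
Lower bound: ⌈101/16⌉ = 7 tape sides.
Also, 8 tracks each exceed 8 min, and no two of those can share a side, so at least 8 tape sides are needed.
A packing using 8 tape sides:
  side 1: 11 + 5 = 16
  side 2: 11 + 5 = 16
  side 3: 11 + 4 = 15
  side 4: 10 + 3 + 2 = 15
  side 5: 10 + 2 = 12
  side 6: 9 = 9
  side 7: 9 = 9
  side 8: 9 = 9
This matches the lower bound, so 8 is optimal.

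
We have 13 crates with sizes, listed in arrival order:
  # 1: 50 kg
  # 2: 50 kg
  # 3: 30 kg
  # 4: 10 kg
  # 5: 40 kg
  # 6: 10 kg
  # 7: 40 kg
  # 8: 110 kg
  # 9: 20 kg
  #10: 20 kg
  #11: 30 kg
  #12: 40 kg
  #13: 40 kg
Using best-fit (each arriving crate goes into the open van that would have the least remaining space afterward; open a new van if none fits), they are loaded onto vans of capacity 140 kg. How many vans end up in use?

  50 → van 1 (new)  [load 50/140]
  50 → van 1  [load 100/140]
  30 → van 1  [load 130/140]
  10 → van 1  [load 140/140]
  40 → van 2 (new)  [load 40/140]
  10 → van 2  [load 50/140]
  40 → van 2  [load 90/140]
  110 → van 3 (new)  [load 110/140]
  20 → van 3  [load 130/140]
  20 → van 2  [load 110/140]
  30 → van 2  [load 140/140]
  40 → van 4 (new)  [load 40/140]
  40 → van 4  [load 80/140]
4 vans opened.

4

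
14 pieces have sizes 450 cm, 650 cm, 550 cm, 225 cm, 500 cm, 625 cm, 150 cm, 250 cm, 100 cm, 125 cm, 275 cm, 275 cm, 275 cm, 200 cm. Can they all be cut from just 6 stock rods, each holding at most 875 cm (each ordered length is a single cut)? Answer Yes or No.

A valid assignment using 6 stock rods:
  stock rod 1: 650 + 225 = 875
  stock rod 2: 625 + 250 = 875
  stock rod 3: 550 + 275 = 825
  stock rod 4: 500 + 275 + 100 = 875
  stock rod 5: 450 + 275 + 150 = 875
  stock rod 6: 200 + 125 = 325
Every load is within 875 cm, so 6 stock rods suffice.

Yes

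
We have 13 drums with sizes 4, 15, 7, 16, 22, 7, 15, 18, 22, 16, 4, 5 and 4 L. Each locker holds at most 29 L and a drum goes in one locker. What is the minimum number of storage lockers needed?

7

Total = 22 + 22 + 18 + 16 + 16 + 15 + 15 + 7 + 7 + 5 + 4 + 4 + 4 = 155 L.
Lower bound: ⌈155/29⌉ = 6 storage lockers.
Also, 7 drums each exceed 29/2 L, and no two of those can share a locker, so at least 7 storage lockers are needed.
A packing using 7 storage lockers:
  locker 1: 22 + 7 = 29
  locker 2: 22 + 7 = 29
  locker 3: 18 + 5 + 4 = 27
  locker 4: 16 + 4 + 4 = 24
  locker 5: 16 = 16
  locker 6: 15 = 15
  locker 7: 15 = 15
This matches the lower bound, so 7 is optimal.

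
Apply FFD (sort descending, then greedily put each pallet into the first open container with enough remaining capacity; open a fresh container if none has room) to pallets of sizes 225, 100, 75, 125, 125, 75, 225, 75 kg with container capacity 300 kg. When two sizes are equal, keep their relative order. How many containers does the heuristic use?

4

Sorted descending: 225, 225, 125, 125, 100, 75, 75, 75.
  225 → container 1 (new)  [load 225/300]
  225 → container 2 (new)  [load 225/300]
  125 → container 3 (new)  [load 125/300]
  125 → container 3  [load 250/300]
  100 → container 4 (new)  [load 100/300]
  75 → container 1  [load 300/300]
  75 → container 2  [load 300/300]
  75 → container 4  [load 175/300]
4 containers opened.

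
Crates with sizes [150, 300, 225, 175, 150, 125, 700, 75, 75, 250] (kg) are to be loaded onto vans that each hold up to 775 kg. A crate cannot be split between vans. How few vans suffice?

3

Total = 700 + 300 + 250 + 225 + 175 + 150 + 150 + 125 + 75 + 75 = 2225 kg.
Lower bound: ⌈2225/775⌉ = 3 vans.
A packing using 3 vans:
  van 1: 700 + 75 = 775
  van 2: 300 + 250 + 225 = 775
  van 3: 175 + 150 + 150 + 125 + 75 = 675
This matches the lower bound, so 3 is optimal.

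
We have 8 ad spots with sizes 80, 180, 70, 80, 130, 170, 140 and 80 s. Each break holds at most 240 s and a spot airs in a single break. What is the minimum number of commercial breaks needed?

Total = 180 + 170 + 140 + 130 + 80 + 80 + 80 + 70 = 930 s.
Lower bound: ⌈930/240⌉ = 4 commercial breaks.
A packing using 5 commercial breaks:
  break 1: 180 = 180
  break 2: 170 + 70 = 240
  break 3: 140 + 80 = 220
  break 4: 130 + 80 = 210
  break 5: 80 = 80
No arrangement into 4 commercial breaks stays within capacity, so 5 is optimal.

5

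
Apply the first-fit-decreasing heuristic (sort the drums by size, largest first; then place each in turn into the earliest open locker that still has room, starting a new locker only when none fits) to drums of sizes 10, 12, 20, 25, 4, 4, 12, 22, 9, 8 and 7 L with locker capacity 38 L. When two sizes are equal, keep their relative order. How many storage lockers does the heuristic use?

4

Sorted descending: 25, 22, 20, 12, 12, 10, 9, 8, 7, 4, 4.
  25 → locker 1 (new)  [load 25/38]
  22 → locker 2 (new)  [load 22/38]
  20 → locker 3 (new)  [load 20/38]
  12 → locker 1  [load 37/38]
  12 → locker 2  [load 34/38]
  10 → locker 3  [load 30/38]
  9 → locker 4 (new)  [load 9/38]
  8 → locker 3  [load 38/38]
  7 → locker 4  [load 16/38]
  4 → locker 2  [load 38/38]
  4 → locker 4  [load 20/38]
4 storage lockers opened.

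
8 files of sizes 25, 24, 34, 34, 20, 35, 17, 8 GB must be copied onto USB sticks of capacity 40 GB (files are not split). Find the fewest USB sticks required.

6

Total = 35 + 34 + 34 + 25 + 24 + 20 + 17 + 8 = 197 GB.
Lower bound: ⌈197/40⌉ = 5 USB sticks.
A packing using 6 USB sticks:
  USB stick 1: 35 = 35
  USB stick 2: 34 = 34
  USB stick 3: 34 = 34
  USB stick 4: 25 + 8 = 33
  USB stick 5: 24 = 24
  USB stick 6: 20 + 17 = 37
No arrangement into 5 USB sticks stays within capacity, so 6 is optimal.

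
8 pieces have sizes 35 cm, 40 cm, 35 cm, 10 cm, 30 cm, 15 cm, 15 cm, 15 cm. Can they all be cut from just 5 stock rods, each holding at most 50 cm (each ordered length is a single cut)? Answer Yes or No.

A valid assignment using 4 stock rods:
  stock rod 1: 40 + 10 = 50
  stock rod 2: 35 + 15 = 50
  stock rod 3: 35 + 15 = 50
  stock rod 4: 30 + 15 = 45
That uses only 4 ≤ 5, so 5 stock rods are enough.

Yes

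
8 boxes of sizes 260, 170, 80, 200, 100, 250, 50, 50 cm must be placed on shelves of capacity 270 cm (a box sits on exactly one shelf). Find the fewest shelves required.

Total = 260 + 250 + 200 + 170 + 100 + 80 + 50 + 50 = 1160 cm.
Lower bound: ⌈1160/270⌉ = 5 shelves.
A packing using 5 shelves:
  shelf 1: 260 = 260
  shelf 2: 250 = 250
  shelf 3: 200 + 50 = 250
  shelf 4: 170 + 100 = 270
  shelf 5: 80 + 50 = 130
This matches the lower bound, so 5 is optimal.

5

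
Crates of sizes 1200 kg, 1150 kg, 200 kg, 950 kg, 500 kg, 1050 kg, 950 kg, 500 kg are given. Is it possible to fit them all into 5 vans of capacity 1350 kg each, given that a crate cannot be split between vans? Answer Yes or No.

Total = 6500 kg; ⌈6500/1350⌉ = 5.
The bound of 5 does not rule out 5, but exhaustive search shows no assignment into 5 vans of capacity 1350 kg exists — the minimum is 6.

No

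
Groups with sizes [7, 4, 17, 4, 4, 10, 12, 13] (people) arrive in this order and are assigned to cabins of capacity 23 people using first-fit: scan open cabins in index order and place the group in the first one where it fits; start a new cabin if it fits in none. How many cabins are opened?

4

  7 → cabin 1 (new)  [load 7/23]
  4 → cabin 1  [load 11/23]
  17 → cabin 2 (new)  [load 17/23]
  4 → cabin 1  [load 15/23]
  4 → cabin 1  [load 19/23]
  10 → cabin 3 (new)  [load 10/23]
  12 → cabin 3  [load 22/23]
  13 → cabin 4 (new)  [load 13/23]
4 cabins opened.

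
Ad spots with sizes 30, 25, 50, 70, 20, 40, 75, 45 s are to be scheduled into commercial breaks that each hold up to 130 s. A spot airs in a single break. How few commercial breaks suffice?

3

Total = 75 + 70 + 50 + 45 + 40 + 30 + 25 + 20 = 355 s.
Lower bound: ⌈355/130⌉ = 3 commercial breaks.
A packing using 3 commercial breaks:
  break 1: 75 + 50 = 125
  break 2: 70 + 45 = 115
  break 3: 40 + 30 + 25 + 20 = 115
This matches the lower bound, so 3 is optimal.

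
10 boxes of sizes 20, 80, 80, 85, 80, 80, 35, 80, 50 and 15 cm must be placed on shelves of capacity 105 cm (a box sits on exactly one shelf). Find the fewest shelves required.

7

Total = 85 + 80 + 80 + 80 + 80 + 80 + 50 + 35 + 20 + 15 = 605 cm.
Lower bound: ⌈605/105⌉ = 6 shelves.
A packing using 7 shelves:
  shelf 1: 85 + 20 = 105
  shelf 2: 80 + 15 = 95
  shelf 3: 80 = 80
  shelf 4: 80 = 80
  shelf 5: 80 = 80
  shelf 6: 80 = 80
  shelf 7: 50 + 35 = 85
No arrangement into 6 shelves stays within capacity, so 7 is optimal.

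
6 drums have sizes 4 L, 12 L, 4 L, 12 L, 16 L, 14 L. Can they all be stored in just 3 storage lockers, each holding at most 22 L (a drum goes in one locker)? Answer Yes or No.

Total = 62 L; ⌈62/22⌉ = 3.
4 drums each exceed half the capacity and cannot share a locker, forcing at least 4 storage lockers.
At least 4 storage lockers are required, but only 3 are allowed.

No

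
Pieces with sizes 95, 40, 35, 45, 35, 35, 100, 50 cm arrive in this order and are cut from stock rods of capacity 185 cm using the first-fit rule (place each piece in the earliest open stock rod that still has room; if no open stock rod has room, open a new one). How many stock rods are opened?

3

  95 → stock rod 1 (new)  [load 95/185]
  40 → stock rod 1  [load 135/185]
  35 → stock rod 1  [load 170/185]
  45 → stock rod 2 (new)  [load 45/185]
  35 → stock rod 2  [load 80/185]
  35 → stock rod 2  [load 115/185]
  100 → stock rod 3 (new)  [load 100/185]
  50 → stock rod 2  [load 165/185]
3 stock rods opened.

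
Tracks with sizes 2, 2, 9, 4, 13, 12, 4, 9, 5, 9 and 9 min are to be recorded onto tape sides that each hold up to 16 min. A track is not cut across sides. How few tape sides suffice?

6

Total = 13 + 12 + 9 + 9 + 9 + 9 + 5 + 4 + 4 + 2 + 2 = 78 min.
Lower bound: ⌈78/16⌉ = 5 tape sides.
Also, 6 tracks each exceed 8 min, and no two of those can share a side, so at least 6 tape sides are needed.
A packing using 6 tape sides:
  side 1: 13 + 2 = 15
  side 2: 12 + 4 = 16
  side 3: 9 + 5 + 2 = 16
  side 4: 9 + 4 = 13
  side 5: 9 = 9
  side 6: 9 = 9
This matches the lower bound, so 6 is optimal.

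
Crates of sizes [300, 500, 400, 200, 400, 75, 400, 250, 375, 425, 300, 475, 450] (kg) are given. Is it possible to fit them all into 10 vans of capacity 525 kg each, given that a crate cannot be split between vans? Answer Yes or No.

No

Total = 4550 kg; ⌈4550/525⌉ = 9.
10 crates each exceed half the capacity and cannot share a van, forcing at least 10 vans.
The bound of 10 does not rule out 10, but exhaustive search shows no assignment into 10 vans of capacity 525 kg exists — the minimum is 11.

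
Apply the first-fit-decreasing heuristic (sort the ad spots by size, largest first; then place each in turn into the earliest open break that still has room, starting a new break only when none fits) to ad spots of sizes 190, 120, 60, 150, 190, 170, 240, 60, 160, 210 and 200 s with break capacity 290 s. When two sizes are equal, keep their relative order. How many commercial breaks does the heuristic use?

Sorted descending: 240, 210, 200, 190, 190, 170, 160, 150, 120, 60, 60.
  240 → break 1 (new)  [load 240/290]
  210 → break 2 (new)  [load 210/290]
  200 → break 3 (new)  [load 200/290]
  190 → break 4 (new)  [load 190/290]
  190 → break 5 (new)  [load 190/290]
  170 → break 6 (new)  [load 170/290]
  160 → break 7 (new)  [load 160/290]
  150 → break 8 (new)  [load 150/290]
  120 → break 6  [load 290/290]
  60 → break 2  [load 270/290]
  60 → break 3  [load 260/290]
8 commercial breaks opened.

8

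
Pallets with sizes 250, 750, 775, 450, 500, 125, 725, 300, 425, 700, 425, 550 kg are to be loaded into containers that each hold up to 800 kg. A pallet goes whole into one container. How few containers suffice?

9

Total = 775 + 750 + 725 + 700 + 550 + 500 + 450 + 425 + 425 + 300 + 250 + 125 = 5975 kg.
Lower bound: ⌈5975/800⌉ = 8 containers.
Also, 9 pallets each exceed 400 kg, and no two of those can share a container, so at least 9 containers are needed.
A packing using 9 containers:
  container 1: 775 = 775
  container 2: 750 = 750
  container 3: 725 = 725
  container 4: 700 = 700
  container 5: 550 + 250 = 800
  container 6: 500 + 300 = 800
  container 7: 450 + 125 = 575
  container 8: 425 = 425
  container 9: 425 = 425
This matches the lower bound, so 9 is optimal.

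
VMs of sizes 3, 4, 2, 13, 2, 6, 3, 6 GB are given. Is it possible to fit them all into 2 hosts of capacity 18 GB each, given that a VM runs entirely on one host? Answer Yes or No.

Total = 39 GB; ⌈39/18⌉ = 3.
At least 3 hosts are required, but only 2 are allowed.

No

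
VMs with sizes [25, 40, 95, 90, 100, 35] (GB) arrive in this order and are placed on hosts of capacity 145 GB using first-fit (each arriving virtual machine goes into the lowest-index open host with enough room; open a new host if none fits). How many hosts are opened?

  25 → host 1 (new)  [load 25/145]
  40 → host 1  [load 65/145]
  95 → host 2 (new)  [load 95/145]
  90 → host 3 (new)  [load 90/145]
  100 → host 4 (new)  [load 100/145]
  35 → host 1  [load 100/145]
4 hosts opened.

4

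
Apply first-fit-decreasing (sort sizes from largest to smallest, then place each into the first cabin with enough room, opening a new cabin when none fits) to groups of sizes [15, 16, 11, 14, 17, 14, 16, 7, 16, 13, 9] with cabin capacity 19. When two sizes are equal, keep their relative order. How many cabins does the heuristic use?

Sorted descending: 17, 16, 16, 16, 15, 14, 14, 13, 11, 9, 7.
  17 → cabin 1 (new)  [load 17/19]
  16 → cabin 2 (new)  [load 16/19]
  16 → cabin 3 (new)  [load 16/19]
  16 → cabin 4 (new)  [load 16/19]
  15 → cabin 5 (new)  [load 15/19]
  14 → cabin 6 (new)  [load 14/19]
  14 → cabin 7 (new)  [load 14/19]
  13 → cabin 8 (new)  [load 13/19]
  11 → cabin 9 (new)  [load 11/19]
  9 → cabin 10 (new)  [load 9/19]
  7 → cabin 9  [load 18/19]
10 cabins opened.

10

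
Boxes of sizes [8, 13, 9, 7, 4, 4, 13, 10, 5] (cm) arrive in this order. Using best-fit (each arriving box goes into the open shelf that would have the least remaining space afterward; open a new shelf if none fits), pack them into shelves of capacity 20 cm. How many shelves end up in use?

  8 → shelf 1 (new)  [load 8/20]
  13 → shelf 2 (new)  [load 13/20]
  9 → shelf 1  [load 17/20]
  7 → shelf 2  [load 20/20]
  4 → shelf 3 (new)  [load 4/20]
  4 → shelf 3  [load 8/20]
  13 → shelf 4 (new)  [load 13/20]
  10 → shelf 3  [load 18/20]
  5 → shelf 4  [load 18/20]
4 shelves opened.

4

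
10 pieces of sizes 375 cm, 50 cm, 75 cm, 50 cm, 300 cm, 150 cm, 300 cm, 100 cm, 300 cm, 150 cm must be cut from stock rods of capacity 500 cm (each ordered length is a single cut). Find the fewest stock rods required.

Total = 375 + 300 + 300 + 300 + 150 + 150 + 100 + 75 + 50 + 50 = 1850 cm.
Lower bound: ⌈1850/500⌉ = 4 stock rods.
A packing using 4 stock rods:
  stock rod 1: 375 + 100 = 475
  stock rod 2: 300 + 150 + 50 = 500
  stock rod 3: 300 + 150 + 50 = 500
  stock rod 4: 300 + 75 = 375
This matches the lower bound, so 4 is optimal.

4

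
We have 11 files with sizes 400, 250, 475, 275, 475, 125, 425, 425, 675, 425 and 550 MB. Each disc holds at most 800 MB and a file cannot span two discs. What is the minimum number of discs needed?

Total = 675 + 550 + 475 + 475 + 425 + 425 + 425 + 400 + 275 + 250 + 125 = 4500 MB.
Lower bound: ⌈4500/800⌉ = 6 discs.
Also, 7 files each exceed 400 MB, and no two of those can share a disc, so at least 7 discs are needed.
A packing using 8 discs:
  disc 1: 675 + 125 = 800
  disc 2: 550 + 250 = 800
  disc 3: 475 + 275 = 750
  disc 4: 475 = 475
  disc 5: 425 = 425
  disc 6: 425 = 425
  disc 7: 425 = 425
  disc 8: 400 = 400
No arrangement into 7 discs stays within capacity, so 8 is optimal.

8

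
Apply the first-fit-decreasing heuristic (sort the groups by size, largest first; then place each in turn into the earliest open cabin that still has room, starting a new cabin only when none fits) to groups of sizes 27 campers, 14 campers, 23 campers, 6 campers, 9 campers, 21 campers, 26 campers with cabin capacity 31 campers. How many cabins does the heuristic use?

5

Sorted descending: 27, 26, 23, 21, 14, 9, 6.
  27 → cabin 1 (new)  [load 27/31]
  26 → cabin 2 (new)  [load 26/31]
  23 → cabin 3 (new)  [load 23/31]
  21 → cabin 4 (new)  [load 21/31]
  14 → cabin 5 (new)  [load 14/31]
  9 → cabin 4  [load 30/31]
  6 → cabin 3  [load 29/31]
5 cabins opened.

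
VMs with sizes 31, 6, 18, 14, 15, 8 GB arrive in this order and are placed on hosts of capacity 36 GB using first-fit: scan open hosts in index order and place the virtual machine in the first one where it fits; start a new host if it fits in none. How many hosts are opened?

3

  31 → host 1 (new)  [load 31/36]
  6 → host 2 (new)  [load 6/36]
  18 → host 2  [load 24/36]
  14 → host 3 (new)  [load 14/36]
  15 → host 3  [load 29/36]
  8 → host 2  [load 32/36]
3 hosts opened.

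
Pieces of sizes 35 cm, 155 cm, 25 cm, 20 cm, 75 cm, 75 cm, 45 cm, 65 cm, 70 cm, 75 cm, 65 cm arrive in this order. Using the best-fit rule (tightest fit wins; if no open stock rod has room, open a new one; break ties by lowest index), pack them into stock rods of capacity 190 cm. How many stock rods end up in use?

5

  35 → stock rod 1 (new)  [load 35/190]
  155 → stock rod 1  [load 190/190]
  25 → stock rod 2 (new)  [load 25/190]
  20 → stock rod 2  [load 45/190]
  75 → stock rod 2  [load 120/190]
  75 → stock rod 3 (new)  [load 75/190]
  45 → stock rod 2  [load 165/190]
  65 → stock rod 3  [load 140/190]
  70 → stock rod 4 (new)  [load 70/190]
  75 → stock rod 4  [load 145/190]
  65 → stock rod 5 (new)  [load 65/190]
5 stock rods opened.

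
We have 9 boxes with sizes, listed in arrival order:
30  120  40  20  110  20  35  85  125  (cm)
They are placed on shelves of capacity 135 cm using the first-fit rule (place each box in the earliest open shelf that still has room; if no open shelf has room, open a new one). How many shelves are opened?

5

  30 → shelf 1 (new)  [load 30/135]
  120 → shelf 2 (new)  [load 120/135]
  40 → shelf 1  [load 70/135]
  20 → shelf 1  [load 90/135]
  110 → shelf 3 (new)  [load 110/135]
  20 → shelf 1  [load 110/135]
  35 → shelf 4 (new)  [load 35/135]
  85 → shelf 4  [load 120/135]
  125 → shelf 5 (new)  [load 125/135]
5 shelves opened.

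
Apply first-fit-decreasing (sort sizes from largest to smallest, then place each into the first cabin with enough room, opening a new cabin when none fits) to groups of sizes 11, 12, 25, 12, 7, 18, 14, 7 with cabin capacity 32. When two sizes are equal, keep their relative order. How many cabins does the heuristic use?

4

Sorted descending: 25, 18, 14, 12, 12, 11, 7, 7.
  25 → cabin 1 (new)  [load 25/32]
  18 → cabin 2 (new)  [load 18/32]
  14 → cabin 2  [load 32/32]
  12 → cabin 3 (new)  [load 12/32]
  12 → cabin 3  [load 24/32]
  11 → cabin 4 (new)  [load 11/32]
  7 → cabin 1  [load 32/32]
  7 → cabin 3  [load 31/32]
4 cabins opened.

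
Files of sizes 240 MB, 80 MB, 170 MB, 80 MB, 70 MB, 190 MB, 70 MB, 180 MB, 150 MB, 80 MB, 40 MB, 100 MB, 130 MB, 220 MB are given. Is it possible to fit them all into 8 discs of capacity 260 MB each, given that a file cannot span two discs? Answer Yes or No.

A valid assignment using 8 discs:
  disc 1: 240 = 240
  disc 2: 220 + 40 = 260
  disc 3: 190 + 70 = 260
  disc 4: 180 + 80 = 260
  disc 5: 170 + 80 = 250
  disc 6: 150 + 100 = 250
  disc 7: 130 + 80 = 210
  disc 8: 70 = 70
Every load is within 260 MB, so 8 discs suffice.

Yes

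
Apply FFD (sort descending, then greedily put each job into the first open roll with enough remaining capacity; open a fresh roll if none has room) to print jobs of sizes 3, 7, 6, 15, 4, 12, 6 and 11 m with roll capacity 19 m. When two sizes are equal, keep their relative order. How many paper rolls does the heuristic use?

4

Sorted descending: 15, 12, 11, 7, 6, 6, 4, 3.
  15 → roll 1 (new)  [load 15/19]
  12 → roll 2 (new)  [load 12/19]
  11 → roll 3 (new)  [load 11/19]
  7 → roll 2  [load 19/19]
  6 → roll 3  [load 17/19]
  6 → roll 4 (new)  [load 6/19]
  4 → roll 1  [load 19/19]
  3 → roll 4  [load 9/19]
4 paper rolls opened.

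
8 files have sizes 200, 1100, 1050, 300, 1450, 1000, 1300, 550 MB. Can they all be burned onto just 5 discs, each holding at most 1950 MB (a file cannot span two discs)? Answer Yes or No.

Yes

A valid assignment using 5 discs:
  disc 1: 1450 + 300 + 200 = 1950
  disc 2: 1300 + 550 = 1850
  disc 3: 1100 = 1100
  disc 4: 1050 = 1050
  disc 5: 1000 = 1000
Every load is within 1950 MB, so 5 discs suffice.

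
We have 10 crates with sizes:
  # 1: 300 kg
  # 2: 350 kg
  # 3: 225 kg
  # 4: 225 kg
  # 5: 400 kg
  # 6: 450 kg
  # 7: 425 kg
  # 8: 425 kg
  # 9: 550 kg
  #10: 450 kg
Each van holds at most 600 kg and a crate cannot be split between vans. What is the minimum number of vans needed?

8

Total = 550 + 450 + 450 + 425 + 425 + 400 + 350 + 300 + 225 + 225 = 3800 kg.
Lower bound: ⌈3800/600⌉ = 7 vans.
A packing using 8 vans:
  van 1: 550 = 550
  van 2: 450 = 450
  van 3: 450 = 450
  van 4: 425 = 425
  van 5: 425 = 425
  van 6: 400 = 400
  van 7: 350 + 225 = 575
  van 8: 300 + 225 = 525
No arrangement into 7 vans stays within capacity, so 8 is optimal.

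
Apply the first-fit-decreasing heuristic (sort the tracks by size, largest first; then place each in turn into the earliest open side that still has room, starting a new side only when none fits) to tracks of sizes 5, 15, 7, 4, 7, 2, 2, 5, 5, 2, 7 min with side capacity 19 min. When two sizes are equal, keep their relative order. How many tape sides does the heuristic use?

4

Sorted descending: 15, 7, 7, 7, 5, 5, 5, 4, 2, 2, 2.
  15 → side 1 (new)  [load 15/19]
  7 → side 2 (new)  [load 7/19]
  7 → side 2  [load 14/19]
  7 → side 3 (new)  [load 7/19]
  5 → side 2  [load 19/19]
  5 → side 3  [load 12/19]
  5 → side 3  [load 17/19]
  4 → side 1  [load 19/19]
  2 → side 3  [load 19/19]
  2 → side 4 (new)  [load 2/19]
  2 → side 4  [load 4/19]
4 tape sides opened.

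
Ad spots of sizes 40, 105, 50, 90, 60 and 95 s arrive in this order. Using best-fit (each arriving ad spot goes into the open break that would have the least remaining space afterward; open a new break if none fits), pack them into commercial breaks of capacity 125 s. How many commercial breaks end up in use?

  40 → break 1 (new)  [load 40/125]
  105 → break 2 (new)  [load 105/125]
  50 → break 1  [load 90/125]
  90 → break 3 (new)  [load 90/125]
  60 → break 4 (new)  [load 60/125]
  95 → break 5 (new)  [load 95/125]
5 commercial breaks opened.

5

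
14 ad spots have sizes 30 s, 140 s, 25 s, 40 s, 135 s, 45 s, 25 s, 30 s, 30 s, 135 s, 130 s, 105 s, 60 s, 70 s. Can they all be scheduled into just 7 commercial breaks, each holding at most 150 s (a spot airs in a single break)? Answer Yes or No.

Total = 1000 s; ⌈1000/150⌉ = 7.
The bound of 7 does not rule out 7, but exhaustive search shows no assignment into 7 commercial breaks of capacity 150 s exists — the minimum is 8.

No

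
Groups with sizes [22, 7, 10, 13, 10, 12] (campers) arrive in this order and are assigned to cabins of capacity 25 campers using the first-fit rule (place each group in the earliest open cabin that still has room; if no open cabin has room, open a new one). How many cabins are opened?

  22 → cabin 1 (new)  [load 22/25]
  7 → cabin 2 (new)  [load 7/25]
  10 → cabin 2  [load 17/25]
  13 → cabin 3 (new)  [load 13/25]
  10 → cabin 3  [load 23/25]
  12 → cabin 4 (new)  [load 12/25]
4 cabins opened.

4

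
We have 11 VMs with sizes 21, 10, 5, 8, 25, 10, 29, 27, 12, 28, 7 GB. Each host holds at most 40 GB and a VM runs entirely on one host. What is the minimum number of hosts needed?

Total = 29 + 28 + 27 + 25 + 21 + 12 + 10 + 10 + 8 + 7 + 5 = 182 GB.
Lower bound: ⌈182/40⌉ = 5 hosts.
A packing using 5 hosts:
  host 1: 29 + 10 = 39
  host 2: 28 + 12 = 40
  host 3: 27 + 10 = 37
  host 4: 25 + 8 + 7 = 40
  host 5: 21 + 5 = 26
This matches the lower bound, so 5 is optimal.

5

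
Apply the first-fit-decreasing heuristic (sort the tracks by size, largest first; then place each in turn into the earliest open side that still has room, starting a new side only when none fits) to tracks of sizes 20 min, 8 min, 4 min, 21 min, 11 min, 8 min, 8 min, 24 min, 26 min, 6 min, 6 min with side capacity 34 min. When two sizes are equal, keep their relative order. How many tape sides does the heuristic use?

5

Sorted descending: 26, 24, 21, 20, 11, 8, 8, 8, 6, 6, 4.
  26 → side 1 (new)  [load 26/34]
  24 → side 2 (new)  [load 24/34]
  21 → side 3 (new)  [load 21/34]
  20 → side 4 (new)  [load 20/34]
  11 → side 3  [load 32/34]
  8 → side 1  [load 34/34]
  8 → side 2  [load 32/34]
  8 → side 4  [load 28/34]
  6 → side 4  [load 34/34]
  6 → side 5 (new)  [load 6/34]
  4 → side 5  [load 10/34]
5 tape sides opened.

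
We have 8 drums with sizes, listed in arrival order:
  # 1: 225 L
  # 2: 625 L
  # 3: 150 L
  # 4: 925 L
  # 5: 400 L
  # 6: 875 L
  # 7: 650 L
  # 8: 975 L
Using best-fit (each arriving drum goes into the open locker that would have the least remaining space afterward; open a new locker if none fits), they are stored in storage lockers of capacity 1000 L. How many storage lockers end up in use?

  225 → locker 1 (new)  [load 225/1000]
  625 → locker 1  [load 850/1000]
  150 → locker 1  [load 1000/1000]
  925 → locker 2 (new)  [load 925/1000]
  400 → locker 3 (new)  [load 400/1000]
  875 → locker 4 (new)  [load 875/1000]
  650 → locker 5 (new)  [load 650/1000]
  975 → locker 6 (new)  [load 975/1000]
6 storage lockers opened.

6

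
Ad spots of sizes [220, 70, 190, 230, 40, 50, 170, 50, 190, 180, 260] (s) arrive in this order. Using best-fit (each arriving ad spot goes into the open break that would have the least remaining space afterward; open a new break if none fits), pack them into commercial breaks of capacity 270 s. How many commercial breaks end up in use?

  220 → break 1 (new)  [load 220/270]
  70 → break 2 (new)  [load 70/270]
  190 → break 2  [load 260/270]
  230 → break 3 (new)  [load 230/270]
  40 → break 3  [load 270/270]
  50 → break 1  [load 270/270]
  170 → break 4 (new)  [load 170/270]
  50 → break 4  [load 220/270]
  190 → break 5 (new)  [load 190/270]
  180 → break 6 (new)  [load 180/270]
  260 → break 7 (new)  [load 260/270]
7 commercial breaks opened.

7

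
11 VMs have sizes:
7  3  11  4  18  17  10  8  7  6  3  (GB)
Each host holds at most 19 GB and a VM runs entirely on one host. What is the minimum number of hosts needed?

Total = 18 + 17 + 11 + 10 + 8 + 7 + 7 + 6 + 4 + 3 + 3 = 94 GB.
Lower bound: ⌈94/19⌉ = 5 hosts.
A packing using 6 hosts:
  host 1: 18 = 18
  host 2: 17 = 17
  host 3: 11 + 8 = 19
  host 4: 10 + 7 = 17
  host 5: 7 + 6 + 4 = 17
  host 6: 3 + 3 = 6
No arrangement into 5 hosts stays within capacity, so 6 is optimal.

6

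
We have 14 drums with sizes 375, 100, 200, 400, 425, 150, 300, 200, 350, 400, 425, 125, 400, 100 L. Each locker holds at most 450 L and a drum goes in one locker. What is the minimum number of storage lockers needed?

10

Total = 425 + 425 + 400 + 400 + 400 + 375 + 350 + 300 + 200 + 200 + 150 + 125 + 100 + 100 = 3950 L.
Lower bound: ⌈3950/450⌉ = 9 storage lockers.
A packing using 10 storage lockers:
  locker 1: 425 = 425
  locker 2: 425 = 425
  locker 3: 400 = 400
  locker 4: 400 = 400
  locker 5: 400 = 400
  locker 6: 375 = 375
  locker 7: 350 + 100 = 450
  locker 8: 300 + 150 = 450
  locker 9: 200 + 200 = 400
  locker 10: 125 + 100 = 225
No arrangement into 9 storage lockers stays within capacity, so 10 is optimal.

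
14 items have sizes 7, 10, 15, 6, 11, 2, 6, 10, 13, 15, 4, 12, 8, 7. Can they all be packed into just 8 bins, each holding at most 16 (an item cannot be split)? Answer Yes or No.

No

Total = 126; ⌈126/16⌉ = 8.
The bound of 8 does not rule out 8, but exhaustive search shows no assignment into 8 bins of capacity 16 exists — the minimum is 9.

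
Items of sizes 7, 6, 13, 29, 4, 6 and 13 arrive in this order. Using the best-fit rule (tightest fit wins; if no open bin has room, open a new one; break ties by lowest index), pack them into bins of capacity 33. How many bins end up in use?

3

  7 → bin 1 (new)  [load 7/33]
  6 → bin 1  [load 13/33]
  13 → bin 1  [load 26/33]
  29 → bin 2 (new)  [load 29/33]
  4 → bin 2  [load 33/33]
  6 → bin 1  [load 32/33]
  13 → bin 3 (new)  [load 13/33]
3 bins opened.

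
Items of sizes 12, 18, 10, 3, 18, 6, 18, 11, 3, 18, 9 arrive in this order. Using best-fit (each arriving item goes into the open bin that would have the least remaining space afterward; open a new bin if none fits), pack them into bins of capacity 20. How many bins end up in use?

7

  12 → bin 1 (new)  [load 12/20]
  18 → bin 2 (new)  [load 18/20]
  10 → bin 3 (new)  [load 10/20]
  3 → bin 1  [load 15/20]
  18 → bin 4 (new)  [load 18/20]
  6 → bin 3  [load 16/20]
  18 → bin 5 (new)  [load 18/20]
  11 → bin 6 (new)  [load 11/20]
  3 → bin 3  [load 19/20]
  18 → bin 7 (new)  [load 18/20]
  9 → bin 6  [load 20/20]
7 bins opened.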